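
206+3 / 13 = 2681 / 13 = 206.23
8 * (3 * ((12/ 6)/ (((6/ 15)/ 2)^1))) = 240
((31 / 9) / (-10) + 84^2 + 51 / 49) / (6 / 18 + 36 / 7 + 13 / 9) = 31120031 / 30520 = 1019.66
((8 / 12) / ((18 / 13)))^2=169 / 729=0.23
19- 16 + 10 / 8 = 17 / 4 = 4.25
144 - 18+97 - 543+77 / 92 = -29363 / 92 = -319.16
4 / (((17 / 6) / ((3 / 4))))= 18 / 17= 1.06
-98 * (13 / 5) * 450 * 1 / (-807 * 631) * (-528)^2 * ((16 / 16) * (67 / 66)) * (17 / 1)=183881617920 / 169739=1083319.79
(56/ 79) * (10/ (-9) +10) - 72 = -46712/ 711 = -65.70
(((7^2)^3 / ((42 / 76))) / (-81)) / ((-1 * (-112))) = -45619 / 1944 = -23.47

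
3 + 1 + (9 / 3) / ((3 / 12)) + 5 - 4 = 17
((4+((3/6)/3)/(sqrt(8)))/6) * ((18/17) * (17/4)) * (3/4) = 3 * sqrt(2)/128+9/4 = 2.28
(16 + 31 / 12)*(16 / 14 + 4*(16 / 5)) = 27206 / 105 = 259.10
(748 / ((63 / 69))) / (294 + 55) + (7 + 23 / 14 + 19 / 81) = 4442399 / 395766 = 11.22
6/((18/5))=5/3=1.67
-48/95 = -0.51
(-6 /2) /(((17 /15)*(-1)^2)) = -2.65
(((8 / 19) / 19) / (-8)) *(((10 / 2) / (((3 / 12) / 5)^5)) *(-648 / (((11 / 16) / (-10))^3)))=-42467328000000000 / 480491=-88383191360.50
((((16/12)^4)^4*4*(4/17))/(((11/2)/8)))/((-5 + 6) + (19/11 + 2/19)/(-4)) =83562883710976/331502798421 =252.07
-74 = -74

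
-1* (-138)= 138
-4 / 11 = -0.36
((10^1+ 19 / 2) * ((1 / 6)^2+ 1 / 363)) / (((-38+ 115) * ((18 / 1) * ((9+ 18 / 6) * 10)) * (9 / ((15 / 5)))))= 247 / 206997120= 0.00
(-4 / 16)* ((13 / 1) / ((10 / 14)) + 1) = -24 / 5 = -4.80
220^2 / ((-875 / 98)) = -27104 / 5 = -5420.80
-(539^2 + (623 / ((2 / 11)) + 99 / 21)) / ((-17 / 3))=12345993 / 238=51873.92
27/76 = 0.36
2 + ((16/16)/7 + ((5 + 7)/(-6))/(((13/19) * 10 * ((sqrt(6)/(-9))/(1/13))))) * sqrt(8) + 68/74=114 * sqrt(3)/845 + 2 * sqrt(2)/7 + 108/37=3.56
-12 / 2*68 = -408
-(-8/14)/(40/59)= 59/70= 0.84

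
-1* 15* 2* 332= -9960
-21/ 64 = -0.33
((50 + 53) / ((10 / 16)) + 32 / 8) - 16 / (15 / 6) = 812 / 5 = 162.40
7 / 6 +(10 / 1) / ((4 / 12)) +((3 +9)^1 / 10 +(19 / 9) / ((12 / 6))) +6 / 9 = 1534 / 45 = 34.09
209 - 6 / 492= 17137 / 82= 208.99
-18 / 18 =-1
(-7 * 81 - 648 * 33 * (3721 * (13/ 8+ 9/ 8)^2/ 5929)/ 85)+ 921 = -6997413/ 8330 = -840.03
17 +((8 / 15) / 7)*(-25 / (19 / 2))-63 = -18434 / 399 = -46.20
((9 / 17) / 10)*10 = 9 / 17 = 0.53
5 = 5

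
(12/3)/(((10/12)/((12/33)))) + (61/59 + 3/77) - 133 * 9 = -27125837/22715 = -1194.18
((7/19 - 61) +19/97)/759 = -111383/1398837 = -0.08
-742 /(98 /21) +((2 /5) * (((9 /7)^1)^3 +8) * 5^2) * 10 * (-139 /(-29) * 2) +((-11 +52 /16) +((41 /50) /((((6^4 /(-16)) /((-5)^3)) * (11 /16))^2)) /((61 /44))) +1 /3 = 1671580108468757 /175163924628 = 9542.95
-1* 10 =-10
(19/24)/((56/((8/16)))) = 19/2688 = 0.01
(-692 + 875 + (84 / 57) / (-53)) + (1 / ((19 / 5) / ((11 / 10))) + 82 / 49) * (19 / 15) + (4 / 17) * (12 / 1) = 947621267 / 5032986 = 188.28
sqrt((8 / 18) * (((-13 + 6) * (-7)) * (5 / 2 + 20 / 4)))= 7 * sqrt(30) / 3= 12.78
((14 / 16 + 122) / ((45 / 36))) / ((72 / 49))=48167 / 720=66.90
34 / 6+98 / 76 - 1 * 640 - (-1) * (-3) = -72509 / 114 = -636.04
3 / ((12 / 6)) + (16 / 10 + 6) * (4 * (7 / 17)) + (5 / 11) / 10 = 13149 / 935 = 14.06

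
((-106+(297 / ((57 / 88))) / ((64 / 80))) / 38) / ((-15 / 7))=-31066 / 5415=-5.74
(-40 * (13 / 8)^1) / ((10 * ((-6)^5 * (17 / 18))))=13 / 14688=0.00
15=15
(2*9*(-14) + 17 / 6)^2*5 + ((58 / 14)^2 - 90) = 547452641 / 1764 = 310347.30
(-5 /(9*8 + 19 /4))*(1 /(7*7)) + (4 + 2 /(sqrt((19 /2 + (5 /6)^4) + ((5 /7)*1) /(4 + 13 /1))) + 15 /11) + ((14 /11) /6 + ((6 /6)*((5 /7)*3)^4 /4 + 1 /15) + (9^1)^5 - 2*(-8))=72*sqrt(183971977) /1545983 + 28739877219343 /486490620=59076.54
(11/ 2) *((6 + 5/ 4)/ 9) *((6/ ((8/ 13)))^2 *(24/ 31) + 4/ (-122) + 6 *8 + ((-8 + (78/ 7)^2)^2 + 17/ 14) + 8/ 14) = 4930647055279/ 81725238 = 60332.00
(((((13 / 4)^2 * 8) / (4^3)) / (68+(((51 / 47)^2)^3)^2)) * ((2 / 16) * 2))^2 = 385586659396697340851063194507866864859207441 / 17672379206868634398495778888037123739302788071424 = 0.00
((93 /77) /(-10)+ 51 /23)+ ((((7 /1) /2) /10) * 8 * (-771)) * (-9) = 344128263 /17710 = 19431.30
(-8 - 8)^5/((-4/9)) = 2359296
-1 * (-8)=8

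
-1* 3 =-3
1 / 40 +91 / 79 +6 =7.18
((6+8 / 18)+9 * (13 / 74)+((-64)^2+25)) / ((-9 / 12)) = -5499862 / 999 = -5505.37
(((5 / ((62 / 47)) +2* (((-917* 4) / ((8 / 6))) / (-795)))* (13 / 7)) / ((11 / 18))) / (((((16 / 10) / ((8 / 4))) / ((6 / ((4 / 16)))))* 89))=123540066 / 11259479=10.97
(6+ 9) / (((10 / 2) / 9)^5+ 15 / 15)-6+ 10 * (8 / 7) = 19.67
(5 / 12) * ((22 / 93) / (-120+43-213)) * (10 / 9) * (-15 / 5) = 55 / 48546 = 0.00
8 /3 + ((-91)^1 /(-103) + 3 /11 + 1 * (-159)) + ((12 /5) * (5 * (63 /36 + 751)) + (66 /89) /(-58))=77883421153 /8772819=8877.81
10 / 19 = 0.53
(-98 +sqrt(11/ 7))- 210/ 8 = -497/ 4 +sqrt(77)/ 7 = -123.00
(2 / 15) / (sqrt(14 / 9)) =sqrt(14) / 35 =0.11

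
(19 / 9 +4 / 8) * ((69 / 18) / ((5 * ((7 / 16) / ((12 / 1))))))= 17296 / 315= 54.91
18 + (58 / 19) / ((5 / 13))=2464 / 95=25.94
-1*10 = -10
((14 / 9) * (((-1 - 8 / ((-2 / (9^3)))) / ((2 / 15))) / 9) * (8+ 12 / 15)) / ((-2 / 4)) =-1795640 / 27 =-66505.19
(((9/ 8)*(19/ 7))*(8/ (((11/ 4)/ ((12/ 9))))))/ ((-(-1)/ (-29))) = -26448/ 77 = -343.48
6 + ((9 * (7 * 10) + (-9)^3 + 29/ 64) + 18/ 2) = -5347/ 64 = -83.55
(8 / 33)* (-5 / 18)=-20 / 297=-0.07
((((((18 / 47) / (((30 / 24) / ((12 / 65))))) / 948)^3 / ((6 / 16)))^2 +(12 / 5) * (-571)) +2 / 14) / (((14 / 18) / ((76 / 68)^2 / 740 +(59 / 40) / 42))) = -58750463947232733946419789688239444360709893171 / 906011134667525363246731374657223027343750000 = -64.85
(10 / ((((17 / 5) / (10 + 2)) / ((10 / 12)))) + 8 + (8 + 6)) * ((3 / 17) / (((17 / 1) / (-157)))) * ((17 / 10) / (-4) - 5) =44664459 / 98260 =454.55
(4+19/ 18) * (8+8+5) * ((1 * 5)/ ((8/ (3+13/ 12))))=156065/ 576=270.95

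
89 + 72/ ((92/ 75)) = 3397/ 23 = 147.70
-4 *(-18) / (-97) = -72 / 97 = -0.74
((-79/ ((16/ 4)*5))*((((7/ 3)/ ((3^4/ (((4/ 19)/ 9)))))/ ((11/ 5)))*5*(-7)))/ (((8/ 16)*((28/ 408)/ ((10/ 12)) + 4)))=3290350/ 158607801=0.02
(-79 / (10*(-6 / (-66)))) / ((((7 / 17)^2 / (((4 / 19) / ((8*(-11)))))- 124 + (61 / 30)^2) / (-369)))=-8340392610 / 49610831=-168.12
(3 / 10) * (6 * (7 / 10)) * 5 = 63 / 10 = 6.30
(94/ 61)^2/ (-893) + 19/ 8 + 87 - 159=-39380847/ 565592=-69.63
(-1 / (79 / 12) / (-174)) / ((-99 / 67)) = -134 / 226809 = -0.00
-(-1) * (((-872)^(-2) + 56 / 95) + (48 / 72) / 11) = 1549665727 / 2383803840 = 0.65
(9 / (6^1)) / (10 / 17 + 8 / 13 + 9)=663 / 4510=0.15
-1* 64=-64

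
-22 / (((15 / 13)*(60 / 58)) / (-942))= 1302158 / 75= 17362.11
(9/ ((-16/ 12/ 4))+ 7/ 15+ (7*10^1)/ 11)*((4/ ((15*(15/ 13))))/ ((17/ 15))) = -173056/ 42075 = -4.11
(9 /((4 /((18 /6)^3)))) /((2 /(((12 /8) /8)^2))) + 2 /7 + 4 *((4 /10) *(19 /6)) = 6.42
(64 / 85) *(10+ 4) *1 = 896 / 85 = 10.54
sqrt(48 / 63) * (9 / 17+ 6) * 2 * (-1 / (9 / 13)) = -3848 * sqrt(21) / 1071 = -16.46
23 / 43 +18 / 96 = 497 / 688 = 0.72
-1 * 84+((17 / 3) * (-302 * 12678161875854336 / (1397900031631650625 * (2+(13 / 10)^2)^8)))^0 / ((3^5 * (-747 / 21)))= -5082595 / 60507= -84.00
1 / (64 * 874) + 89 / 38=131009 / 55936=2.34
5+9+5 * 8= 54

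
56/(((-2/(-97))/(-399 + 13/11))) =-11885216/11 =-1080474.18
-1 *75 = -75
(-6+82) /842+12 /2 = 2564 /421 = 6.09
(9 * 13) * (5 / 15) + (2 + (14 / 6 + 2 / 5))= 656 / 15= 43.73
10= 10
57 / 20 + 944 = 946.85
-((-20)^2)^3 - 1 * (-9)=-63999991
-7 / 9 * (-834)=1946 / 3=648.67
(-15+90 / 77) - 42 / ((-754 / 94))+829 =23815534 / 29029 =820.40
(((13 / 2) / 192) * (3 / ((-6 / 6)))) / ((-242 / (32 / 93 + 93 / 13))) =9065 / 2880768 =0.00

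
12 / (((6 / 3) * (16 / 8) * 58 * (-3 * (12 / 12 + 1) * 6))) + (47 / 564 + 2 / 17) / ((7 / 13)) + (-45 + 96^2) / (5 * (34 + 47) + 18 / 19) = 543315593 / 23660056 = 22.96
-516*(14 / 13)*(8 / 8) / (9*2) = -1204 / 39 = -30.87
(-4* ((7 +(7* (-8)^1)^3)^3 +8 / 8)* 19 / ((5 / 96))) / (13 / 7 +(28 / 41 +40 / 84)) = 4859932599512064359424 / 1855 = 2619909757149360840.66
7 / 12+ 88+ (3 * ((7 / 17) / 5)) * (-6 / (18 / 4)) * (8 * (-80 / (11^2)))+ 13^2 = 6401195 / 24684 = 259.33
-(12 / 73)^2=-144 / 5329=-0.03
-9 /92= -0.10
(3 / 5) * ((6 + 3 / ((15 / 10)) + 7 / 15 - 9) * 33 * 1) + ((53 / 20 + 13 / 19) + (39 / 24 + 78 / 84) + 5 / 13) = -1482653 / 345800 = -4.29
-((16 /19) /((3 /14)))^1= -3.93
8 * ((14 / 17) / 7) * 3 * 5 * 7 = 1680 / 17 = 98.82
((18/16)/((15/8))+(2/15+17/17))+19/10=109/30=3.63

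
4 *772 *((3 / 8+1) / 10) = 2123 / 5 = 424.60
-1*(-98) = 98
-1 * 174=-174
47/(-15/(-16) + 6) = 752/111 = 6.77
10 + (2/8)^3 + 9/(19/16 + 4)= 62419/5312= 11.75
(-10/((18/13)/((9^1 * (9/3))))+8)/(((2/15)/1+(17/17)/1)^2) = -2475/17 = -145.59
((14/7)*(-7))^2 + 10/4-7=383/2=191.50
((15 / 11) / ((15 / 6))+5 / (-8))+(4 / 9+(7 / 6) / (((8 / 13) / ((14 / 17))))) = 12967 / 6732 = 1.93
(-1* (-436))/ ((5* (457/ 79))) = 34444/ 2285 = 15.07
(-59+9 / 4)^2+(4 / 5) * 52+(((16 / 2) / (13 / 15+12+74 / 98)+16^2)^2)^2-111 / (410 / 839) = 558030762983872484413367821 / 128741107885865680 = 4334518881.71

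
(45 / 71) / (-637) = -45 / 45227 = -0.00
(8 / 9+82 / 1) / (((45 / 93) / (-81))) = -69378 / 5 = -13875.60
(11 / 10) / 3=0.37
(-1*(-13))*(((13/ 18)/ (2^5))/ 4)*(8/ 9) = 169/ 2592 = 0.07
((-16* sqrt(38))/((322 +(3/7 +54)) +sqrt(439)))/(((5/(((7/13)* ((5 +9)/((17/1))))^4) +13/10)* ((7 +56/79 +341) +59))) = -173423661443200* sqrt(38)/216597079723125892167 +14281948589440* sqrt(16682)/6714509471416902657177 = -0.00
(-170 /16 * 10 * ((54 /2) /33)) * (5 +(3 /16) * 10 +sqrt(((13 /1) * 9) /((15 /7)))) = -765 * sqrt(1365) /44 - 19125 /32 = -1240.01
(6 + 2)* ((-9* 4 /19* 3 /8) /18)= -6 /19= -0.32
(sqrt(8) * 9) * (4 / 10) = 36 * sqrt(2) / 5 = 10.18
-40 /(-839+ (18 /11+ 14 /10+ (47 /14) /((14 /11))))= 431200 /8983253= 0.05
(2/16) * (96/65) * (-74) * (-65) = 888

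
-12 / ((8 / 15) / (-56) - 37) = 630 / 1943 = 0.32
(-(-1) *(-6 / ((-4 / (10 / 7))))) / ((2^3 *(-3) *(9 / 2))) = -5 / 252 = -0.02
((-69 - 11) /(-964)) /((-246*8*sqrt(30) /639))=-71*sqrt(30) /79048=-0.00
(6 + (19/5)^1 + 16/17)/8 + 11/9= 15697/6120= 2.56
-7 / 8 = -0.88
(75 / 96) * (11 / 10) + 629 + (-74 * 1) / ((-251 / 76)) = 10477997 / 16064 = 652.27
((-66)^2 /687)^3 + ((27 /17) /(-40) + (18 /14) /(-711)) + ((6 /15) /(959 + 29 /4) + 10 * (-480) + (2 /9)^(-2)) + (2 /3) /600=-710786541584911023307 /157084197876534600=-4524.88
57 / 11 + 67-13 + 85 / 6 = 4841 / 66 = 73.35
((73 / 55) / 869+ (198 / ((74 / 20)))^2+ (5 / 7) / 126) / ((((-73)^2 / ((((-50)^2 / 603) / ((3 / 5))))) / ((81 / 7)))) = 206582027721511250 / 4807859938895937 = 42.97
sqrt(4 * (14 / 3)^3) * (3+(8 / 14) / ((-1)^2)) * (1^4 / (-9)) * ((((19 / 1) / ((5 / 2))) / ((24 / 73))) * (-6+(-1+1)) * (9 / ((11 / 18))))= 16343.25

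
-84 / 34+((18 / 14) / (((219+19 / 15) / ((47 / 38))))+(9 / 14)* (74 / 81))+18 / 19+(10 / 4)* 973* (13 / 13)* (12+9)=6868744374265 / 134466192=51081.57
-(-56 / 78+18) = -674 / 39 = -17.28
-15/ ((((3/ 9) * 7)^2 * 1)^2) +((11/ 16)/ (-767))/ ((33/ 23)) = -44786663/ 88395216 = -0.51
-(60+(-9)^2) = -141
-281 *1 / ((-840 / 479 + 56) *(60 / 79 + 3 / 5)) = -53166605 / 13953408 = -3.81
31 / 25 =1.24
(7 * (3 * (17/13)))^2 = 127449/169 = 754.14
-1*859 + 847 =-12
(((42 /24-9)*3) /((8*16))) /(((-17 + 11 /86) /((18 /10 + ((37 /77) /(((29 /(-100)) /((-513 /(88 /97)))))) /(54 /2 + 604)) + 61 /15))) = 146987003329 /1985272593920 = 0.07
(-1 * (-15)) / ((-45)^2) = 1 / 135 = 0.01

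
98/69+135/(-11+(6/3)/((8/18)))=-17356/897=-19.35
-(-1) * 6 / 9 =2 / 3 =0.67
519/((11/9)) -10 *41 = 161/11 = 14.64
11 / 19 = 0.58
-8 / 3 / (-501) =8 / 1503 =0.01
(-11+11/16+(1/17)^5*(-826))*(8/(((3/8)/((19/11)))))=-17806011196/46855281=-380.02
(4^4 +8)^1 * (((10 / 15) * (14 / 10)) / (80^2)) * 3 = 231 / 2000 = 0.12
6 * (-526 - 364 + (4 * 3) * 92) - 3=1281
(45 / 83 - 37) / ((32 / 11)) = -16643 / 1328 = -12.53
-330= -330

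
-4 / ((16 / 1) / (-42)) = 10.50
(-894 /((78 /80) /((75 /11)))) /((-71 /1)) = 88.05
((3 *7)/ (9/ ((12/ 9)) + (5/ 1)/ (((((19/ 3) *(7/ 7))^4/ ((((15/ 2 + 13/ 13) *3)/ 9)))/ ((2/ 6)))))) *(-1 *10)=-36489880/ 1173399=-31.10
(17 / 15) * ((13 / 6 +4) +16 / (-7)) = 2771 / 630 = 4.40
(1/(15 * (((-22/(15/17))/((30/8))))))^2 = 225/2238016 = 0.00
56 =56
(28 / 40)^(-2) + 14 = 786 / 49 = 16.04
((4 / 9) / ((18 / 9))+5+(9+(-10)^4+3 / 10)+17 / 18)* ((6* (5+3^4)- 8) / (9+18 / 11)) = 839496416 / 1755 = 478345.54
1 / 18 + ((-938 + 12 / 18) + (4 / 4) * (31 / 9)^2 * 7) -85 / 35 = -971449 / 1134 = -856.66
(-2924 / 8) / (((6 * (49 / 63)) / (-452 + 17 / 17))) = 989043 / 28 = 35322.96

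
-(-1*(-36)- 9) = -27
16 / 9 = 1.78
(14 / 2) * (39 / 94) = 273 / 94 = 2.90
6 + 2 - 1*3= 5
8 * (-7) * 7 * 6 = -2352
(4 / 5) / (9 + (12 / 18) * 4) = 0.07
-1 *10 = -10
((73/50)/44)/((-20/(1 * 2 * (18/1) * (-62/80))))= 20367/440000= 0.05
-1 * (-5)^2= -25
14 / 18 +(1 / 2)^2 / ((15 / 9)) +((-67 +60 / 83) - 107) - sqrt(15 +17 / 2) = -2574899 / 14940 - sqrt(94) / 2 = -177.20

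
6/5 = 1.20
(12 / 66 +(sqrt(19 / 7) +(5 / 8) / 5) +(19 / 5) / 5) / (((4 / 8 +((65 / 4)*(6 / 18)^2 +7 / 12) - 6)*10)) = -9*sqrt(133) / 1960 - 21123 / 616000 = -0.09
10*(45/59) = 7.63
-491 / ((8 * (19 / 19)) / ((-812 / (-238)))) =-14239 / 68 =-209.40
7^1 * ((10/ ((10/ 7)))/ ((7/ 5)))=35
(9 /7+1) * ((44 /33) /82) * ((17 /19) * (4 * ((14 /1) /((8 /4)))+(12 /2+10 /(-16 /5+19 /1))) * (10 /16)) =0.72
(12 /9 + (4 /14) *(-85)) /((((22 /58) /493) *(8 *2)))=-3445577 /1848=-1864.49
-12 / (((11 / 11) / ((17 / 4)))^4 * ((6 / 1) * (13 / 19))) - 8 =-961.67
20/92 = 5/23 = 0.22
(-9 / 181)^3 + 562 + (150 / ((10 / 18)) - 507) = 1927165096 / 5929741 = 325.00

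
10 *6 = 60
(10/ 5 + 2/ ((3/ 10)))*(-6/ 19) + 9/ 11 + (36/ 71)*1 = -20947/ 14839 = -1.41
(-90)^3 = -729000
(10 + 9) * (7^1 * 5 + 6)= 779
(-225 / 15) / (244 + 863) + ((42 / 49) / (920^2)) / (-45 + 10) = -518421107 / 38259396000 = -0.01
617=617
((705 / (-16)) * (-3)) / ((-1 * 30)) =-4.41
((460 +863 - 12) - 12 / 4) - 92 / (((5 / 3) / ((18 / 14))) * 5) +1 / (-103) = 23320673 / 18025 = 1293.80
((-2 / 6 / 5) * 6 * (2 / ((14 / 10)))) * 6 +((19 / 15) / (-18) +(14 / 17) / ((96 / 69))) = -747223 / 257040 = -2.91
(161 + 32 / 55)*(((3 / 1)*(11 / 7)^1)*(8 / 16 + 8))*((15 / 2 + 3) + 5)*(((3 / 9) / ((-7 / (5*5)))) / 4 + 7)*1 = 2636781787 / 3920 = 672648.42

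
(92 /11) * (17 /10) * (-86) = -67252 /55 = -1222.76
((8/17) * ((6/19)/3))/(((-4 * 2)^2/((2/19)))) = 1/12274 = 0.00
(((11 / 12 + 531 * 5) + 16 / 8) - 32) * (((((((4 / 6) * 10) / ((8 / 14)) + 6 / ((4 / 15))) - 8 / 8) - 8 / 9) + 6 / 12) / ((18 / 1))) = 9295745 / 1944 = 4781.76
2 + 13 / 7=3.86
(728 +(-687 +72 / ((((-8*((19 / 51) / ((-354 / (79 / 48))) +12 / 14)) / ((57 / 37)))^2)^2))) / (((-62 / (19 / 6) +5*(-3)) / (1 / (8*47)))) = -1063281829728257287147388658352360043 / 335667936371567274172738167439866795000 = -0.00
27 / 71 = 0.38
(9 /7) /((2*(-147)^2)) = 1 /33614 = 0.00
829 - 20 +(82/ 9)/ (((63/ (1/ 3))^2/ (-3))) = 86694785/ 107163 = 809.00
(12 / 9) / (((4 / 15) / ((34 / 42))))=85 / 21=4.05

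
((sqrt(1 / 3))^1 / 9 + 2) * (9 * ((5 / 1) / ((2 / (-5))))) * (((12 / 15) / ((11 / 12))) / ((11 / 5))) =-10800 / 121 - 200 * sqrt(3) / 121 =-92.12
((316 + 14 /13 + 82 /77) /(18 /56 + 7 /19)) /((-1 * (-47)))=24202960 /2466607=9.81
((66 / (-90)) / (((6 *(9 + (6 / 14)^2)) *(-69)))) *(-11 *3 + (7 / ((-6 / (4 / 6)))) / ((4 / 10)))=-339031 / 50301000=-0.01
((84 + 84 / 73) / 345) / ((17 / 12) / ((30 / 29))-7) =-149184 / 3403333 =-0.04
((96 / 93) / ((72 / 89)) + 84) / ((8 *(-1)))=-2974 / 279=-10.66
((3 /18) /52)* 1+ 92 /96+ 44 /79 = 3119 /2054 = 1.52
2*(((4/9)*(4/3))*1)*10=320/27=11.85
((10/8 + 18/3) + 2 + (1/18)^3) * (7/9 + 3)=917099/26244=34.95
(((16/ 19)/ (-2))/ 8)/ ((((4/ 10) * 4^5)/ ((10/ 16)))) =-25/ 311296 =-0.00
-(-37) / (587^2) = 37 / 344569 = 0.00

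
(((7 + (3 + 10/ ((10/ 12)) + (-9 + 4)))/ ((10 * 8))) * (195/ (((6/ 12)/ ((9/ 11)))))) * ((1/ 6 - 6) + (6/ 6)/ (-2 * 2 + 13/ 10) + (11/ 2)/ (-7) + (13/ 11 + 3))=-1289977/ 6776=-190.37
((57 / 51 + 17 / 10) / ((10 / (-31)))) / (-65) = 14849 / 110500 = 0.13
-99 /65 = -1.52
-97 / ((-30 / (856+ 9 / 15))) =415451 / 150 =2769.67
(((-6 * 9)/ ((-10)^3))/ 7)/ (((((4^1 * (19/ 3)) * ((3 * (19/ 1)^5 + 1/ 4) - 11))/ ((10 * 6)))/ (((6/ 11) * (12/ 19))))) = 17496/ 20648407289125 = 0.00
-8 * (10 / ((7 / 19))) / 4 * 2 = -760 / 7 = -108.57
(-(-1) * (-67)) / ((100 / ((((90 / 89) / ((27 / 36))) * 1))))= -402 / 445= -0.90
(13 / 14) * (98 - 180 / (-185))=23803 / 259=91.90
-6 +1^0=-5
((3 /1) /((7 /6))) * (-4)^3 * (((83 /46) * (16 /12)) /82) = -31872 /6601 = -4.83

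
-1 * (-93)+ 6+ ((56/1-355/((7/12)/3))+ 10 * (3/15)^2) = -58461/35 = -1670.31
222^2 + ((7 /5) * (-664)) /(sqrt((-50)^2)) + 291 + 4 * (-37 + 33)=49540.41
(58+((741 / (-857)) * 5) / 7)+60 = 704177 / 5999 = 117.38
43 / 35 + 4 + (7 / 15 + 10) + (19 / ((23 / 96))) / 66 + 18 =927034 / 26565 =34.90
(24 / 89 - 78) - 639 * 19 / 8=-1135893 / 712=-1595.36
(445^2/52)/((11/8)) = 396050/143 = 2769.58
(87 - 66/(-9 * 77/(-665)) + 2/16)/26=0.92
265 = 265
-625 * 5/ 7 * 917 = -409375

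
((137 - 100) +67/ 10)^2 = 190969/ 100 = 1909.69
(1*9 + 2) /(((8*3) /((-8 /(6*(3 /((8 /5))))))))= -44 /135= -0.33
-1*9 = -9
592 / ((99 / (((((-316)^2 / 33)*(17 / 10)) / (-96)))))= -15702356 / 49005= -320.42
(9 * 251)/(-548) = -2259/548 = -4.12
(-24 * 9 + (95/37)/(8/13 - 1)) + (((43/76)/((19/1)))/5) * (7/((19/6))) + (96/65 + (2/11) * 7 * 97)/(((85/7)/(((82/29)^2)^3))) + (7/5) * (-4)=92294847902810655959003/18348707497454841650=5030.05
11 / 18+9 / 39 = 0.84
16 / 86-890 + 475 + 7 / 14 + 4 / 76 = -414.26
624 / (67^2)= 0.14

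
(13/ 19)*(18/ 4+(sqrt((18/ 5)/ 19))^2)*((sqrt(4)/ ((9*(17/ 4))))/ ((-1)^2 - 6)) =-5148/ 153425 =-0.03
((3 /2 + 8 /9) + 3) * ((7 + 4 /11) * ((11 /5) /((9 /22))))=1067 /5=213.40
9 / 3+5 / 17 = 56 / 17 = 3.29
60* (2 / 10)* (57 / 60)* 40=456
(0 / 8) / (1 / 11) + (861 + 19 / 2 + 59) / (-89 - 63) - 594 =-182435 / 304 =-600.12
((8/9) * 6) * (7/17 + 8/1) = 2288/51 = 44.86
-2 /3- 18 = -56 /3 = -18.67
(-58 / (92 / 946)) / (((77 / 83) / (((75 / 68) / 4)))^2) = -48322029375 / 917179648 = -52.69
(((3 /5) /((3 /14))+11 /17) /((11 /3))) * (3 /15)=879 /4675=0.19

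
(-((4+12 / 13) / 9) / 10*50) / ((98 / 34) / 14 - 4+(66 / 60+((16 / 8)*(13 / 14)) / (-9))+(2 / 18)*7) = 190400 / 147771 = 1.29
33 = 33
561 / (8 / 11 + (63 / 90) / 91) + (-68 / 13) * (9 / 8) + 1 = 20724503 / 27326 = 758.42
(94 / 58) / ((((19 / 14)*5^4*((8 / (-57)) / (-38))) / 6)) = 56259 / 18125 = 3.10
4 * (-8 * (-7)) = 224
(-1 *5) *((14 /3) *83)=-1936.67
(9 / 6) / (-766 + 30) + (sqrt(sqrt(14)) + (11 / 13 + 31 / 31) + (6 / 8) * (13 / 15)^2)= 14^(1 / 4) + 3455171 / 1435200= 4.34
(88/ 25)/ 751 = 88/ 18775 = 0.00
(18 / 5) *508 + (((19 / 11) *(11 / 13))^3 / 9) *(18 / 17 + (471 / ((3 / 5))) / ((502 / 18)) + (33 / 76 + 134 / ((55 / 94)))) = 2739315669221 / 1427823540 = 1918.53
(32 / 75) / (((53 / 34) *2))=544 / 3975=0.14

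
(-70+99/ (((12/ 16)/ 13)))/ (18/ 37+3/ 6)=121804/ 73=1668.55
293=293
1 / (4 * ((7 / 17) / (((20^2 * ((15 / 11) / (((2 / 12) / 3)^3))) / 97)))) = 148716000 / 7469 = 19911.10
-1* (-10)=10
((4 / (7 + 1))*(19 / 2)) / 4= 19 / 16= 1.19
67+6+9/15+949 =5113/5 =1022.60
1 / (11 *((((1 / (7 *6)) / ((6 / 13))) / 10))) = 2520 / 143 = 17.62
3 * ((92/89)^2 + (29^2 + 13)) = 20318994/7921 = 2565.21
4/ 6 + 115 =347/ 3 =115.67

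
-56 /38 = -1.47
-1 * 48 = -48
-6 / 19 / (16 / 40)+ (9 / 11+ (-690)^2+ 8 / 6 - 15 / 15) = 298514927 / 627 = 476100.36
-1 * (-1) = 1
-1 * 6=-6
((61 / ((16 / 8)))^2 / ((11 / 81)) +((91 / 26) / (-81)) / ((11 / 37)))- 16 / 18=24409795 / 3564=6848.99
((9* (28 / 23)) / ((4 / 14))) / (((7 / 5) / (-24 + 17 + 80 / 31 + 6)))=30870 / 713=43.30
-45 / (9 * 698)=-5 / 698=-0.01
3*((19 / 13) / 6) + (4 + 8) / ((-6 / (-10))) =20.73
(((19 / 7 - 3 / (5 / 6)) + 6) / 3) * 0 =0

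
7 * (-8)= -56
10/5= 2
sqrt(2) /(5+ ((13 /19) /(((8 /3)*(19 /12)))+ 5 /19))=722*sqrt(2) /3917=0.26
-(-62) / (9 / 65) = 4030 / 9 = 447.78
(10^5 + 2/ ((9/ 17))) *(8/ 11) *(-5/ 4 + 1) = -1800068/ 99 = -18182.51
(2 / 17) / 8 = 1 / 68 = 0.01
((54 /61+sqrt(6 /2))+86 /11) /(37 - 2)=sqrt(3) /35+1168 /4697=0.30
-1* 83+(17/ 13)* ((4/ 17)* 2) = -1071/ 13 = -82.38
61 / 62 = 0.98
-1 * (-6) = 6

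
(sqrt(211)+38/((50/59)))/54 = sqrt(211)/54+1121/1350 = 1.10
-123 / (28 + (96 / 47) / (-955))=-5520855 / 1256684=-4.39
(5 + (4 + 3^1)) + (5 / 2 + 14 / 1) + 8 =73 / 2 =36.50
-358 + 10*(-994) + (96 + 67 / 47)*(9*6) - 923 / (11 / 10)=-3037950 / 517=-5876.11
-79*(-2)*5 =790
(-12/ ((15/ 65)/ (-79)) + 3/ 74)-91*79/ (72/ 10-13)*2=14135715/ 2146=6587.01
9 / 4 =2.25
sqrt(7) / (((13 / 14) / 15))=210 * sqrt(7) / 13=42.74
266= 266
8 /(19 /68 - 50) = -544 /3381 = -0.16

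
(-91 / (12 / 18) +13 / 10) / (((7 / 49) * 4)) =-1183 / 5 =-236.60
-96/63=-32/21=-1.52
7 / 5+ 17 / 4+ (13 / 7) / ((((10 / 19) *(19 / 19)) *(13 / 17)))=1437 / 140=10.26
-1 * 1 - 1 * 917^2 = -840890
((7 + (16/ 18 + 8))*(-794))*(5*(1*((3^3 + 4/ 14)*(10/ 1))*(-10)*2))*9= 21686522000/ 7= 3098074571.43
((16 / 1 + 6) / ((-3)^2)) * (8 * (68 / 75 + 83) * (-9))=-1107568 / 75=-14767.57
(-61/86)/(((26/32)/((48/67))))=-23424/37453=-0.63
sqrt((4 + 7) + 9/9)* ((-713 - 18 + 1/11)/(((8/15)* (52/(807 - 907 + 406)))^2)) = -5293360125* sqrt(3)/29744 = -308242.63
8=8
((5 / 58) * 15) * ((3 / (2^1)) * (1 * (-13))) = -2925 / 116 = -25.22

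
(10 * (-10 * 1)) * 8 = -800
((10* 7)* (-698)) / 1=-48860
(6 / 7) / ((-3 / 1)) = -2 / 7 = -0.29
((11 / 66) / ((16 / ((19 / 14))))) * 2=19 / 672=0.03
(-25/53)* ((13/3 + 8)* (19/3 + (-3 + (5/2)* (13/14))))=-439375/13356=-32.90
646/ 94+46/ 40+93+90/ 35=681647/ 6580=103.59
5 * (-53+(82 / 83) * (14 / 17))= -368175 / 1411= -260.93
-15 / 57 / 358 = -0.00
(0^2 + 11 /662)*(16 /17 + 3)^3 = 1.02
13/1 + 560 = 573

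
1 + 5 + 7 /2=19 /2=9.50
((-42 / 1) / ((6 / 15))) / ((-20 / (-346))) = -3633 / 2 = -1816.50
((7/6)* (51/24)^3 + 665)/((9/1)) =2077271/27648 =75.13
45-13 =32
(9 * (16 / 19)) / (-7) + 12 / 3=388 / 133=2.92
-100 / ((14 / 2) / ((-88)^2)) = -110628.57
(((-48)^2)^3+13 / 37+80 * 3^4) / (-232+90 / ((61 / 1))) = -27604457303401 / 520294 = -53055498.05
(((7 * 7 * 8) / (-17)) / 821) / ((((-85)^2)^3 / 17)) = -392 / 309639752328125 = -0.00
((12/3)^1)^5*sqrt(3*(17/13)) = 2028.21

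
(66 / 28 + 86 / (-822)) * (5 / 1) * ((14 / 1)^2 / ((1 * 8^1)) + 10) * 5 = 7452575 / 3836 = 1942.80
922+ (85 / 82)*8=930.29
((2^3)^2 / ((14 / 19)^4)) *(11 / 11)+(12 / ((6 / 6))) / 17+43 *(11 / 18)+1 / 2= 89852657 / 367353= 244.59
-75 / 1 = -75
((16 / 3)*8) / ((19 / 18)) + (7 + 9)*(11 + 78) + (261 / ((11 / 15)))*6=752374 / 209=3599.88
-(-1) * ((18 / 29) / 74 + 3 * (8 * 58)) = 1493625 / 1073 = 1392.01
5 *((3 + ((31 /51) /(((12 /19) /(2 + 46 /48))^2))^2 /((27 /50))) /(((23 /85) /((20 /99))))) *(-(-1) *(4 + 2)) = 10035964998996729125 /1348177079107584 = 7444.10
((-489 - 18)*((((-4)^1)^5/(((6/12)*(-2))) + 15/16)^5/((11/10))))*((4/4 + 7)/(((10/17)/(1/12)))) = -3407394792509030134783127/5767168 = -590826345358593704.01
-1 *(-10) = 10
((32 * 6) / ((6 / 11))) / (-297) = -32 / 27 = -1.19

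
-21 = -21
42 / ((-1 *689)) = -42 / 689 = -0.06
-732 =-732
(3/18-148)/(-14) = 887/84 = 10.56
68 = 68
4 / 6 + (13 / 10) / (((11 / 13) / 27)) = 42.15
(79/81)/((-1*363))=-79/29403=-0.00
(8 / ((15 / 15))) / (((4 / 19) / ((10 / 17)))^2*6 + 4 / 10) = 36100 / 5273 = 6.85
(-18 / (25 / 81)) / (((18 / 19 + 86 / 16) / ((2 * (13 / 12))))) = -480168 / 24025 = -19.99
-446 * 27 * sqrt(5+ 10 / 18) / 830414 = -10035 * sqrt(2) / 415207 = -0.03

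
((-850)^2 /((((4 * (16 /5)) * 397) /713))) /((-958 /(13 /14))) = -8371065625 /85193024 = -98.26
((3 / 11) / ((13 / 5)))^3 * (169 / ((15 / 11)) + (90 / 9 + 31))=556650 / 2924207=0.19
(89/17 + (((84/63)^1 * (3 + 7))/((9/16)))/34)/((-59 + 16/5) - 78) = -13615/307071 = -0.04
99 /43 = 2.30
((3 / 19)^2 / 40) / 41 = 9 / 592040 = 0.00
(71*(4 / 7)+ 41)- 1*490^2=-1680129 / 7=-240018.43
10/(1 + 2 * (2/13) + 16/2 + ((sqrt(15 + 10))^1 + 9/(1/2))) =13/42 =0.31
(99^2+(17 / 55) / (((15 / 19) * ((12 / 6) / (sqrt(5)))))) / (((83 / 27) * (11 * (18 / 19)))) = 6137 * sqrt(5) / 1004300+50787 / 166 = 305.96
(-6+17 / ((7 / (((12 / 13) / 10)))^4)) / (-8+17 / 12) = 3085872980616 / 3385888699375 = 0.91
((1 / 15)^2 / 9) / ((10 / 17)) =17 / 20250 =0.00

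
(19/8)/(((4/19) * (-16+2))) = -361/448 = -0.81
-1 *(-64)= 64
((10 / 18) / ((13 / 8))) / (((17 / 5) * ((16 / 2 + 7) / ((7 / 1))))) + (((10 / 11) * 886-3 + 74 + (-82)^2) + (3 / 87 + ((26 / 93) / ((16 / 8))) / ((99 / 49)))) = 448493946665 / 59007663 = 7600.61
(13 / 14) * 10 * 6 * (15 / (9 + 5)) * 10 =29250 / 49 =596.94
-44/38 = -22/19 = -1.16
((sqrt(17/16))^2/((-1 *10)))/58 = -17/9280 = -0.00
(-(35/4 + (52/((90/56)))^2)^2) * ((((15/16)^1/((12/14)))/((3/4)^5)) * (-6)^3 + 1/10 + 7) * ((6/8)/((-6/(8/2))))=-6504213179875285721/11809800000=-550747106.63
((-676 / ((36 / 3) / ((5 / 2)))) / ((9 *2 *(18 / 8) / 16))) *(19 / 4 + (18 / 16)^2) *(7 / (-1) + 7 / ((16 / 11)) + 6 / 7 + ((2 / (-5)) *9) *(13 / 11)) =29070535 / 15552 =1869.25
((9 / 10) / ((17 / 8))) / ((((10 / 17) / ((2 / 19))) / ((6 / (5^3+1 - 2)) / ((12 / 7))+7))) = 15687 / 29450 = 0.53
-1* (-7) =7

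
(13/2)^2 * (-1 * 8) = -338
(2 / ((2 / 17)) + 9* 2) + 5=40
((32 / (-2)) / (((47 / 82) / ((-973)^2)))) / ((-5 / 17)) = 21115843616 / 235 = 89854653.69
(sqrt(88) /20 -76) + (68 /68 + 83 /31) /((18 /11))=-73.28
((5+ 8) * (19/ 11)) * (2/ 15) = 494/ 165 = 2.99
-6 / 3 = -2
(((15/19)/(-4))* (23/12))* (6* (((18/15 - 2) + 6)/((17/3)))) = -2691/1292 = -2.08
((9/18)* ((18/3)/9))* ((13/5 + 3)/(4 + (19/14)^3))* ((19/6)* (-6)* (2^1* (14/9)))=-40874624/2407725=-16.98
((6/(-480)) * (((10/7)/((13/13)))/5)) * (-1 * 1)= 1/280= 0.00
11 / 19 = 0.58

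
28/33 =0.85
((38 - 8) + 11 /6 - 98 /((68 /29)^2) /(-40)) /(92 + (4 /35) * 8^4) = 0.06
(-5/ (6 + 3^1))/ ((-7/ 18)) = 10/ 7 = 1.43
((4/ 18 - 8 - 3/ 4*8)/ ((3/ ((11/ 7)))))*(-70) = 13640/ 27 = 505.19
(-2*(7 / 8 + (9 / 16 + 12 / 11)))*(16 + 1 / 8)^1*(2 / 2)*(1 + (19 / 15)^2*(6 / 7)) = -4772269 / 24640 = -193.68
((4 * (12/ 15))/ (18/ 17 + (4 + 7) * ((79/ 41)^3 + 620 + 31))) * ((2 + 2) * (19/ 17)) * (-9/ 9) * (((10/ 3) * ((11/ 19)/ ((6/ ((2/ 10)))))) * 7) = -42455336/ 47720669895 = -0.00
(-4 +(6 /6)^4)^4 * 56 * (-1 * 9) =-40824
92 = 92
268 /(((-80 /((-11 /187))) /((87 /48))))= 1943 /5440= 0.36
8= 8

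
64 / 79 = 0.81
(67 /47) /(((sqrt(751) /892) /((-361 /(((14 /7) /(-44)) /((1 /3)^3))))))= 13648.60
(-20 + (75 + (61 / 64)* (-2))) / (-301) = -1699 / 9632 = -0.18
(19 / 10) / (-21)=-19 / 210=-0.09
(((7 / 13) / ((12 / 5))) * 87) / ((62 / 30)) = 15225 / 1612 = 9.44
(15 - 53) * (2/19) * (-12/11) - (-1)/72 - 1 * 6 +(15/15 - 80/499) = -0.78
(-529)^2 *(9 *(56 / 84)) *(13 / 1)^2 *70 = 19863114180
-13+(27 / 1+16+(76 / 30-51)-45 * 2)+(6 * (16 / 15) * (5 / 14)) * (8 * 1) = -9469 / 105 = -90.18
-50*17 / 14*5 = -2125 / 7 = -303.57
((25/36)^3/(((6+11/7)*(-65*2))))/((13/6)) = -21875/139299264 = -0.00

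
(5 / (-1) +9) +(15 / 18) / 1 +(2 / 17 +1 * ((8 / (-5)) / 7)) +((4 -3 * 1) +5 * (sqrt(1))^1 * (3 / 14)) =12127 / 1785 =6.79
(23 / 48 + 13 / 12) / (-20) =-5 / 64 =-0.08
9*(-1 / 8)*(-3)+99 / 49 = 2115 / 392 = 5.40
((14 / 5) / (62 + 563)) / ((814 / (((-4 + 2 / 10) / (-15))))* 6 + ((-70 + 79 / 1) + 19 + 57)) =266 / 1149734375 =0.00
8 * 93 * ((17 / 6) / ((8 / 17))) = 8959 / 2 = 4479.50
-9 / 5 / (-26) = 9 / 130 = 0.07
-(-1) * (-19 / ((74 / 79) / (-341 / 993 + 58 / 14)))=-19820705 / 257187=-77.07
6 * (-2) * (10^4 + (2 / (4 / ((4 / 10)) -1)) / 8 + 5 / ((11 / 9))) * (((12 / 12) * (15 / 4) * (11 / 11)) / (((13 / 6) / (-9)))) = 534820185 / 286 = 1870000.65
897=897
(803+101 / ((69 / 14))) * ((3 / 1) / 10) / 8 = 56821 / 1840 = 30.88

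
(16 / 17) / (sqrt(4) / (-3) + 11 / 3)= 16 / 51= 0.31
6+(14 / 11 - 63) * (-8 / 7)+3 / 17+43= 22388 / 187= 119.72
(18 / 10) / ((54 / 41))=41 / 30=1.37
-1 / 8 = -0.12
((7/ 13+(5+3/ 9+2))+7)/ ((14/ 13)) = 290/ 21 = 13.81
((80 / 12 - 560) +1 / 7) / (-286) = 11617 / 6006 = 1.93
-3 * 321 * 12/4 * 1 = -2889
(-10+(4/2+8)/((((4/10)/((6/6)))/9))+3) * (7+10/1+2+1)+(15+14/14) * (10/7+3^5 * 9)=275624/7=39374.86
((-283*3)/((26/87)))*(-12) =443178/13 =34090.62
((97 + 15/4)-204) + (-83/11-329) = -19351/44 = -439.80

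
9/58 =0.16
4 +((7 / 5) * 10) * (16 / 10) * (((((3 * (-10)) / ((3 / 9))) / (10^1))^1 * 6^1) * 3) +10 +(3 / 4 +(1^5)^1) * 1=-72261 / 20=-3613.05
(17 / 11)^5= 8.82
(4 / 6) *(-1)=-2 / 3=-0.67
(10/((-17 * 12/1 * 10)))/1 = -1/204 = -0.00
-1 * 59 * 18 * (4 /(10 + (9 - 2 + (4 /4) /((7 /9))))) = -3717 /16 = -232.31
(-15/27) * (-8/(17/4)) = 160/153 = 1.05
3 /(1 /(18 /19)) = 54 /19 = 2.84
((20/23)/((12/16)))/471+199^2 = 1286992979/32499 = 39601.00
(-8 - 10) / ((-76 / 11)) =99 / 38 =2.61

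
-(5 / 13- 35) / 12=75 / 26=2.88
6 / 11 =0.55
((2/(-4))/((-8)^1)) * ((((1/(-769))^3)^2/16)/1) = 1/52941714797869793536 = 0.00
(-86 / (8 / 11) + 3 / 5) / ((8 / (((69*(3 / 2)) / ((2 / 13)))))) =-9893.63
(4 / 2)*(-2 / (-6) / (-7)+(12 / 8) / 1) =2.90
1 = 1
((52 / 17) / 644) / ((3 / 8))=0.01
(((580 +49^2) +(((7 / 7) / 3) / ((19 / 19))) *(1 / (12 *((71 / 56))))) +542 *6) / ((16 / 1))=3982901 / 10224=389.56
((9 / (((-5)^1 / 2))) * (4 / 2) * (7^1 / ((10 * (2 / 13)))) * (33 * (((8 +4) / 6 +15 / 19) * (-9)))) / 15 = 4297293 / 2375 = 1809.39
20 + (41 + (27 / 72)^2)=3913 / 64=61.14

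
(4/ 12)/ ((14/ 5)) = 5/ 42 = 0.12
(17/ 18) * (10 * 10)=850/ 9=94.44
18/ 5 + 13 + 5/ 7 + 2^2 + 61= 2881/ 35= 82.31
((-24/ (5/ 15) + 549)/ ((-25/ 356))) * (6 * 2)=-81509.76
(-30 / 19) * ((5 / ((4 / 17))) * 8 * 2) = -10200 / 19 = -536.84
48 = 48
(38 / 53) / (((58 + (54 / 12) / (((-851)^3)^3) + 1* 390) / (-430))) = -7649764907442254277567576834680 / 11116035371010335713988038210211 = -0.69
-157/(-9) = 157/9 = 17.44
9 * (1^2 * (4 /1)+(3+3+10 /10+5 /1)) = 144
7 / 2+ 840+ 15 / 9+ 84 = 5575 / 6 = 929.17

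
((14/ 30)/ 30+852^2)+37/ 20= 725905.87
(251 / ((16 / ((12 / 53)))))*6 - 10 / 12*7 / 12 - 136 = -439507 / 3816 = -115.17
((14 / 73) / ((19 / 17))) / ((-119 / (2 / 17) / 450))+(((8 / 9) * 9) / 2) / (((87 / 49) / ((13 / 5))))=59296292 / 10256865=5.78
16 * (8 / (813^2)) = 0.00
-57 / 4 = -14.25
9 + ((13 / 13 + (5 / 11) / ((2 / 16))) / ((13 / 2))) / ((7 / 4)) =9417 / 1001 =9.41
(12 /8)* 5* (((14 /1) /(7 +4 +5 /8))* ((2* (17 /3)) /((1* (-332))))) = -2380 /7719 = -0.31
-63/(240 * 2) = -21/160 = -0.13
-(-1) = 1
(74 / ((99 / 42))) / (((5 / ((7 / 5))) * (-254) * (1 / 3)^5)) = -293706 / 34925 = -8.41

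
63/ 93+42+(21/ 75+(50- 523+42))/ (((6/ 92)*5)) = -14859043/ 11625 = -1278.20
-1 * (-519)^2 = -269361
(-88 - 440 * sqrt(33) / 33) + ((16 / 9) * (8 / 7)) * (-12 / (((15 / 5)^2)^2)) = -150200 / 1701 - 40 * sqrt(33) / 3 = -164.90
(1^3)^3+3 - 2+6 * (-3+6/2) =2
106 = 106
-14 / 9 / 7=-0.22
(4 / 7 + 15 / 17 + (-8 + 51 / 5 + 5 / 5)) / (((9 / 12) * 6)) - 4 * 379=-2704214 / 1785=-1514.97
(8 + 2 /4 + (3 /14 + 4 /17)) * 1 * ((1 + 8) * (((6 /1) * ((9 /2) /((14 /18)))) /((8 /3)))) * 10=10485.39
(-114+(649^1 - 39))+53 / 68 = 33781 / 68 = 496.78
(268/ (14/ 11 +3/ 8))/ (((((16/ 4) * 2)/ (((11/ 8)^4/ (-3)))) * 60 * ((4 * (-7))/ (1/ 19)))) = 10790417/ 14218444800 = 0.00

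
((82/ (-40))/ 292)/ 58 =-41/ 338720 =-0.00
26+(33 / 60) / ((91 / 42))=3413 / 130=26.25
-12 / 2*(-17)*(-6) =-612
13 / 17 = 0.76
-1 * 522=-522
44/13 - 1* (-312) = 315.38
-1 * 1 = -1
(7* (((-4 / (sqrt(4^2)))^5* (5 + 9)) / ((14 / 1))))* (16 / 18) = -56 / 9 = -6.22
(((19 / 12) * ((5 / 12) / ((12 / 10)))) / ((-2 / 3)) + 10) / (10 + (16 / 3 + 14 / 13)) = 13741 / 24576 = 0.56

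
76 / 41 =1.85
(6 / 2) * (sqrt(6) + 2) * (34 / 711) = 68 / 237 + 34 * sqrt(6) / 237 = 0.64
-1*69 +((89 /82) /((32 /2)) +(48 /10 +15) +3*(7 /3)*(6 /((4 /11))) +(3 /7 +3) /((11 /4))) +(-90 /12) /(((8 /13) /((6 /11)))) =30795581 /505120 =60.97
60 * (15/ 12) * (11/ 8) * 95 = 78375/ 8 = 9796.88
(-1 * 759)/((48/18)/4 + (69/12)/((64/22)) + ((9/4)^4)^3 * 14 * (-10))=415236096/1289350785695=0.00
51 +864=915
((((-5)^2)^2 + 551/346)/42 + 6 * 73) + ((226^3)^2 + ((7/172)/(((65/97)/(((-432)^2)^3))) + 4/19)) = 528002468248170.25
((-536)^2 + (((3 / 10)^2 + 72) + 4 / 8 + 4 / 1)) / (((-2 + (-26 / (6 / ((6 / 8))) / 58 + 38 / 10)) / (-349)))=-34217623334 / 595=-57508610.65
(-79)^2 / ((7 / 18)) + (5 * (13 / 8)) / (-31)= 27859369 / 1736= 16048.02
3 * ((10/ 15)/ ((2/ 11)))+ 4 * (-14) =-45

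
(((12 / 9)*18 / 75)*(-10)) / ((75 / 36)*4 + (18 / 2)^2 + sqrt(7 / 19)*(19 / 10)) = -257280 / 7181203 + 288*sqrt(133) / 7181203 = -0.04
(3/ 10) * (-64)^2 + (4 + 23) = 1255.80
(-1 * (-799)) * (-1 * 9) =-7191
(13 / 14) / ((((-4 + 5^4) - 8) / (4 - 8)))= -26 / 4291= -0.01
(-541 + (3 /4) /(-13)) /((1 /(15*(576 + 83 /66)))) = -5359576825 /1144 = -4684944.78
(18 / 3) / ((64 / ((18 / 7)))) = 27 / 112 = 0.24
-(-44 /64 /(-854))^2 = -121 /186704896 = -0.00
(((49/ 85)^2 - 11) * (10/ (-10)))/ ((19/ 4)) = 308296/ 137275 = 2.25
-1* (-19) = 19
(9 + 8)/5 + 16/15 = 67/15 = 4.47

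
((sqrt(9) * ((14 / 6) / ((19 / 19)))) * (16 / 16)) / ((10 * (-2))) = -7 / 20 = -0.35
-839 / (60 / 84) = -5873 / 5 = -1174.60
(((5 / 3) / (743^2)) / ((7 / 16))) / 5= 0.00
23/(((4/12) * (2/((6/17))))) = 207/17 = 12.18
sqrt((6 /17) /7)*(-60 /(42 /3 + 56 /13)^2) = -2535*sqrt(714) /1685159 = -0.04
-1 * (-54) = 54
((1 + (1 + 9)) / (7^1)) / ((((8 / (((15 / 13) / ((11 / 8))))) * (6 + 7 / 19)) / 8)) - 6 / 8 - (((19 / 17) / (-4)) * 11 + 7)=-1673229 / 374374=-4.47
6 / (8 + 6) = 3 / 7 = 0.43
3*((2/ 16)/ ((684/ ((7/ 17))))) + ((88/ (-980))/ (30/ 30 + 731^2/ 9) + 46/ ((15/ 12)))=74696865432163/ 2029793757600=36.80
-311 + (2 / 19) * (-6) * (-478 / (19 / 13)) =-37703 / 361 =-104.44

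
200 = 200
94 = 94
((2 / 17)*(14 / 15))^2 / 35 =112 / 325125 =0.00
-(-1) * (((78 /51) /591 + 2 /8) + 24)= 974663 /40188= 24.25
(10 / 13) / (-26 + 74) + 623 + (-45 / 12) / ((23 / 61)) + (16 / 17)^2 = 1273261633 / 2073864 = 613.96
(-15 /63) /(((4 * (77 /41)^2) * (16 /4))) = -8405 /1992144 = -0.00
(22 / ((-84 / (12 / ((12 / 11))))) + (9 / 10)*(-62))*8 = -49292 / 105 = -469.45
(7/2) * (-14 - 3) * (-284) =16898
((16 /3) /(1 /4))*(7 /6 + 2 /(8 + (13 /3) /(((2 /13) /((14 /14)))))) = 50912 /1953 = 26.07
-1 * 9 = -9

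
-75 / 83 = -0.90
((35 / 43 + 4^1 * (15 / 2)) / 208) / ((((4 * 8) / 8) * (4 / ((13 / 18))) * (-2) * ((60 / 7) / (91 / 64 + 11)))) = -491575 / 101449728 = -0.00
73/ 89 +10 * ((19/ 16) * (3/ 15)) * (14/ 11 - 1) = 11497/ 7832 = 1.47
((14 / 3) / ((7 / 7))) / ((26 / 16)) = 112 / 39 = 2.87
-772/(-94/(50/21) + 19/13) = 62725/3089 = 20.31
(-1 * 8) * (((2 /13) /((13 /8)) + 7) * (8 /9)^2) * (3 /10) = -306944 /22815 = -13.45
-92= -92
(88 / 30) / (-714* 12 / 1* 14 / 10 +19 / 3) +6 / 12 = 179745 / 359666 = 0.50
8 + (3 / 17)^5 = 8.00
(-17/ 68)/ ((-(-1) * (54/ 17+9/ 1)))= -17/ 828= -0.02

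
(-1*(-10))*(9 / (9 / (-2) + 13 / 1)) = 10.59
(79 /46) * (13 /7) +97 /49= 11651 /2254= 5.17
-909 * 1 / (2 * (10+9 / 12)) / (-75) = 606 / 1075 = 0.56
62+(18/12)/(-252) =10415/168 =61.99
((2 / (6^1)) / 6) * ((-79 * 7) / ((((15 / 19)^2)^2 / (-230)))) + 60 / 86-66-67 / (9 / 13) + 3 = 70651434857 / 3918375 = 18030.80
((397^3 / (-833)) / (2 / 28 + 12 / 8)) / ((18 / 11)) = -62570773 / 2142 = -29211.38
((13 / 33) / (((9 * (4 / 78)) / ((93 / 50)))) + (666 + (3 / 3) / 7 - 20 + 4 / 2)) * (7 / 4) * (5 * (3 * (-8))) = -15008773 / 110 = -136443.39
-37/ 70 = -0.53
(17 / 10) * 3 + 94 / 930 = 4837 / 930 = 5.20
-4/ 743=-0.01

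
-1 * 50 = -50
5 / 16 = 0.31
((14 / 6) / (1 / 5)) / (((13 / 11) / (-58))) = -22330 / 39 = -572.56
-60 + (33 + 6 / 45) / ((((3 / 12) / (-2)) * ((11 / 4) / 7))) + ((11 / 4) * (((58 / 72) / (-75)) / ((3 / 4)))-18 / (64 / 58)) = -267680291 / 356400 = -751.07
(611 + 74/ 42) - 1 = 12847/ 21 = 611.76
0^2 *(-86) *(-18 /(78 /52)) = 0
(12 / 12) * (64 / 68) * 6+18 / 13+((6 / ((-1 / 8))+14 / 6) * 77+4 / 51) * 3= -2329723 / 221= -10541.73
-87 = -87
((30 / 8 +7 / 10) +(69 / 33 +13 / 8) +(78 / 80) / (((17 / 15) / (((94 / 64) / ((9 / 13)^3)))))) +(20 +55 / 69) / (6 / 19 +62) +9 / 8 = 221629647667 / 16499324160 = 13.43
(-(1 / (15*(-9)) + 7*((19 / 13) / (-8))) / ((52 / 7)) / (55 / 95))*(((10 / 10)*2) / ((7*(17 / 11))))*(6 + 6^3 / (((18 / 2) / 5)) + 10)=343121 / 45630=7.52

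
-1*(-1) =1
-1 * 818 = -818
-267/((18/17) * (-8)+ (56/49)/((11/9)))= 116501/3288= 35.43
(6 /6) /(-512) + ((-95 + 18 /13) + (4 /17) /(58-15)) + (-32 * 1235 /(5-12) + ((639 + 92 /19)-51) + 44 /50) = 99426578836061 /16177907200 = 6145.82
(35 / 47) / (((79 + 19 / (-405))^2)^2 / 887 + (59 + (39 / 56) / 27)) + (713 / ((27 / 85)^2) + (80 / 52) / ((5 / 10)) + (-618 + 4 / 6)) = 168478267219311411988690215869 / 26111875774109588220199689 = 6452.17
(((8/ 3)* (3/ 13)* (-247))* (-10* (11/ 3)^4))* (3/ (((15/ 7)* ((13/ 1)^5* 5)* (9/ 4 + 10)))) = 17803456/ 1052615655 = 0.02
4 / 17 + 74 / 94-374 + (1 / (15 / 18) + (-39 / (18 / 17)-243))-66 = -17201131 / 23970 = -717.61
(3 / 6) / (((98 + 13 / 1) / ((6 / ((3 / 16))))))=16 / 111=0.14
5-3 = 2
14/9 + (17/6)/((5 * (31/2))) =2221/1395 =1.59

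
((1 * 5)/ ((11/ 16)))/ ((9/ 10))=800/ 99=8.08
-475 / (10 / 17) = -1615 / 2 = -807.50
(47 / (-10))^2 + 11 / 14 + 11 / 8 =33951 / 1400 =24.25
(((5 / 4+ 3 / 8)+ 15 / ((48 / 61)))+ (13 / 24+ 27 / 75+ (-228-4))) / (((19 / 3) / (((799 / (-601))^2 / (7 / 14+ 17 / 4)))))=-161191783693 / 13039356100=-12.36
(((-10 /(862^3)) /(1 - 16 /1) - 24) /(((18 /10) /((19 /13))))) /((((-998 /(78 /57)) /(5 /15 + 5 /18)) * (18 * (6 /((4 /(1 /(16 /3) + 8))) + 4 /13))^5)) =0.00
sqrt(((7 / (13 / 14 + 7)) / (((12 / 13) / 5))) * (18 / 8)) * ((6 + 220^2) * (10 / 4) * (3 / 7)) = 363045 * sqrt(4810) / 148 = 170126.23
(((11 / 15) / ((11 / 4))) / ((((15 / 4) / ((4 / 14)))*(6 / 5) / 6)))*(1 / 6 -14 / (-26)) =176 / 2457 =0.07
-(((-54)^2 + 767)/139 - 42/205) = -749177/28495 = -26.29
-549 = -549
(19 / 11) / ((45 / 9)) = 19 / 55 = 0.35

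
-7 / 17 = -0.41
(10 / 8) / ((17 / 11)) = 0.81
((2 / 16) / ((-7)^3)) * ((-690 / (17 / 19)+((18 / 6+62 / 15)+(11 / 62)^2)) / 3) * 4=748899509 / 2017292760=0.37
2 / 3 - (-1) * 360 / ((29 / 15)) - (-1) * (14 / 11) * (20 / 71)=12721858 / 67947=187.23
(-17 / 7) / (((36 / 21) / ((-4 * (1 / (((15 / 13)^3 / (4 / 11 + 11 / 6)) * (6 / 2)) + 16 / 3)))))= 13200721 / 400950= 32.92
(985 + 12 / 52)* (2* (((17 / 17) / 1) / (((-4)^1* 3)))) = -6404 / 39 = -164.21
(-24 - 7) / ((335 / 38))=-1178 / 335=-3.52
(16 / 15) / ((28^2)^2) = 1 / 576240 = 0.00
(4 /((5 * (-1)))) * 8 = -32 /5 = -6.40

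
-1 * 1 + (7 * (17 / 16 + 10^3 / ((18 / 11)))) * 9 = 617055 / 16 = 38565.94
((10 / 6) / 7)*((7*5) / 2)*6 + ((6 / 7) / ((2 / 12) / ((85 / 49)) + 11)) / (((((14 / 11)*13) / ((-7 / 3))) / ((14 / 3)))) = 1835435 / 73567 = 24.95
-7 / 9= -0.78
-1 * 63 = -63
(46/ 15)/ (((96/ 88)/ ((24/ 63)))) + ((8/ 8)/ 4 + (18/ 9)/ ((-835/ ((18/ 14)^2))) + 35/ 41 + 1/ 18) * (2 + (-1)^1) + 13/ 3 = 1188392971/ 181171620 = 6.56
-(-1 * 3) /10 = 3 /10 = 0.30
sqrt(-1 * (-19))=sqrt(19)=4.36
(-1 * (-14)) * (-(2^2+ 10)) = -196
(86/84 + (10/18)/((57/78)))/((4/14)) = 4271/684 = 6.24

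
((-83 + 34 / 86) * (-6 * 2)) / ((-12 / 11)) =-39072 / 43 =-908.65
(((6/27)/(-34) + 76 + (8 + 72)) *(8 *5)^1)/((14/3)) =477340/357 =1337.09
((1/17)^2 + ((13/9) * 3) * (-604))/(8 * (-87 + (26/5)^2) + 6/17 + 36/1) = 56730625/9609114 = 5.90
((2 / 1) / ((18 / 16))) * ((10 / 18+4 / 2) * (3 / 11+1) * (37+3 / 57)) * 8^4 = 1350565888 / 1539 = 877560.68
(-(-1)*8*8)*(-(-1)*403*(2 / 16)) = 3224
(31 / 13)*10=310 / 13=23.85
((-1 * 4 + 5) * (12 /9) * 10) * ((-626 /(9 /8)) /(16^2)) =-1565 /54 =-28.98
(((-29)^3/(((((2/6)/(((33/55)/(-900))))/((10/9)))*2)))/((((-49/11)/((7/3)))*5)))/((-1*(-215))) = -268279/20317500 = -0.01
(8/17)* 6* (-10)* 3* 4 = -5760/17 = -338.82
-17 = -17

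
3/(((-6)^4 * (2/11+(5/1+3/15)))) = 55/127872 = 0.00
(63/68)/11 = 63/748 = 0.08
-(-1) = 1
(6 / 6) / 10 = 1 / 10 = 0.10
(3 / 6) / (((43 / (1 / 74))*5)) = 0.00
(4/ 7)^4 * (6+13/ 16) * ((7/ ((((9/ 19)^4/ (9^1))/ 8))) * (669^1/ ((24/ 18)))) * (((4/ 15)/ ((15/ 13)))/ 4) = 1317768419552/ 6251175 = 210803.32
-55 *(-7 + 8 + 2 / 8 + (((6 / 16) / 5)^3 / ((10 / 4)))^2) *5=-352000008019 / 1024000000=-343.75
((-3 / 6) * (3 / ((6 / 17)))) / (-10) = 17 / 40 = 0.42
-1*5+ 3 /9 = -14 /3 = -4.67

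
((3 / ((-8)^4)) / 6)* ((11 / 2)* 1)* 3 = 33 / 16384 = 0.00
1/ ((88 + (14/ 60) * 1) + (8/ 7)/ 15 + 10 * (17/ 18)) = 126/ 12317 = 0.01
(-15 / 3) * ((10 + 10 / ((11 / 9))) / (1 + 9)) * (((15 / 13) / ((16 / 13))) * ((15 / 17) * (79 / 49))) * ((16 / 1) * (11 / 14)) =-888750 / 5831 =-152.42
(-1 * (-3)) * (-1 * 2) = -6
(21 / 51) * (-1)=-7 / 17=-0.41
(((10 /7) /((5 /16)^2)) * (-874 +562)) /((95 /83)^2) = -1100476416 /315875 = -3483.90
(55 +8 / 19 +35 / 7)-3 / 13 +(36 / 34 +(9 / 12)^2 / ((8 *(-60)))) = 658381003 / 10749440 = 61.25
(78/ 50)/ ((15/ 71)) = 923/ 125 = 7.38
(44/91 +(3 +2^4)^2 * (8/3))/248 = 65735/16926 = 3.88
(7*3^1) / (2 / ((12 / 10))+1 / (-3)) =63 / 4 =15.75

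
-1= -1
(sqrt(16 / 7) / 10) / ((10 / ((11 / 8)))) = 11*sqrt(7) / 1400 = 0.02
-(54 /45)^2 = -36 /25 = -1.44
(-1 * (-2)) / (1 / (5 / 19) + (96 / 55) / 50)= 0.52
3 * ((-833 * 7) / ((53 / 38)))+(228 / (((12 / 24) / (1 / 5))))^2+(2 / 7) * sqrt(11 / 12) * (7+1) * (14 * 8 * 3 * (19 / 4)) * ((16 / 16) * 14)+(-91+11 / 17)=-97196814 / 22525+8512 * sqrt(33)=44582.65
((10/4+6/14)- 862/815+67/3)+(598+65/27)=192424109/308070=624.61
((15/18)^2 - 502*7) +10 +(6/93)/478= -934415635/266724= -3503.31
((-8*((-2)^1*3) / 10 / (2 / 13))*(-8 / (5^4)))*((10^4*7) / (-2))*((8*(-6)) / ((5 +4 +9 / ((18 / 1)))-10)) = 6709248 / 5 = 1341849.60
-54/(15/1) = -18/5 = -3.60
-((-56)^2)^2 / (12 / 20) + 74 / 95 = -16390825.89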